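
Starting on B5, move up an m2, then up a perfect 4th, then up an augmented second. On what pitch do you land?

G#6

Up a minor second from B5: C6 (1 semitone up).
C6 up a perfect fourth → F6 (5 semitones).
Up an augmented second from F6: G#6 (3 semitones up).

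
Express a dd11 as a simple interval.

doubly diminished fourth

Subtracting seven from the interval number removes an octave: 11 − 7 = 4.
So a doubly diminished eleventh is an octave plus a doubly diminished fourth. The quality is unchanged.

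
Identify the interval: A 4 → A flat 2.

augmented fifteenth

Descending from A4 to Ab2 is the same interval as ascending Ab2 to A4.
A to A is the same letter name, plus 2 octaves: a fifteenth.
The perfect fifteenth is 24 semitones; here we have 25, one semitone wider: augmented.
(Equivalently, a compound augmented octave: an augmented octave plus an octave.)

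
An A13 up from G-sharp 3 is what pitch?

The thirteenth's letter: G up six letter names plus an octave → E.
An augmented thirteenth spans 22 semitones, so from G#3 the target pitch is E##5.

E-double-sharp 5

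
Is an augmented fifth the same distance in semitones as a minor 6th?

Yes

An augmented fifth spans 8 semitones, and a minor sixth also spans 8 semitones — they're enharmonic.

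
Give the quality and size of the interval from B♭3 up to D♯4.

B to D spans three letter names (B-C-D), so the interval is some kind of third.
A major third would be 4 semitones; Bb3 to D#4 is 5, one semitone wider, so the interval is augmented.

augmented third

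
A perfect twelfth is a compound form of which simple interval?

Each octave removed subtracts seven from the number: 12 − 7 = 5.
That makes a perfect twelfth a compound perfect fifth — an octave plus a perfect fifth.

perfect 5th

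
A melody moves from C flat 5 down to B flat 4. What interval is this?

minor 2nd

Descending from Cb5 to Bb4 is the same interval as ascending Bb4 to Cb5.
B to C spans two letter names (B-C) — that makes it a second of some quality.
A major second would be 2 semitones, but Bb4 to Cb5 is 1 — one semitone narrower, making it a minor second.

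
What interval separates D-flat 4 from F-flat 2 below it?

Descending from Db4 to Fb2 is the same interval as ascending Fb2 to Db4.
F to D spans six letter names (F-G-A-B-C-D), plus an octave — that makes it a thirteenth of some quality.
The major thirteenth spans 21 semitones, and Fb2 to Db4 is exactly 21 semitones — so this is a major thirteenth.
(Equivalently, a compound major sixth: a major sixth plus an octave.)

M13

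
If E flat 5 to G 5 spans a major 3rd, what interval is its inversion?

The rule of nine gives the new number: 9 − 3 = 6, so a third becomes a sixth.
And major becomes minor under inversion, so we get a minor sixth.

minor 6th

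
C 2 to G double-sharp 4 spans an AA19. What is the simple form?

Take out 2 octaves (14 from the number): 19 − 14 = 5.
So a doubly augmented nineteenth is 2 octaves plus a doubly augmented fifth. The quality is unchanged.

AA5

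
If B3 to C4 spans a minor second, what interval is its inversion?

Interval numbers invert to sum to nine: 2 + 7 = 9, so a second inverts to a seventh.
The quality also flips — minor becomes major — giving a major seventh.

M7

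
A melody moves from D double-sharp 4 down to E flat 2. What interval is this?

Descending from D##4 to Eb2 is the same interval as ascending Eb2 to D##4.
E to D spans seven letter names (E-F-G-A-B-C-D), plus an octave, so the interval is some kind of fourteenth.
The major fourteenth is 23 semitones; here we have 25, two semitones wider: doubly augmented.
(Equivalently, a compound doubly augmented seventh: a doubly augmented seventh plus an octave.)

AA14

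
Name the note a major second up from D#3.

E#3

The second takes the letter from D up to E.
A major second spans 2 semitones, so from D#3 the target pitch is E#3.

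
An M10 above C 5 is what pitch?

E 6

Counting three letter names plus an octave up from C lands on E.
A major tenth is 16 semitones; 16 semitones up from C5 gives E6.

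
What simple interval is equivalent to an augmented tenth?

Subtracting seven from the interval number removes an octave: 10 − 7 = 3.
That makes an augmented tenth a compound augmented third — an octave plus an augmented third.

augmented third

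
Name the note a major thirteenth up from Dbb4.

Bbb5

Counting six letter names plus an octave up from D lands on B.
Moving 21 semitones up from Dbb4 (the size of a major thirteenth) reaches Bbb5.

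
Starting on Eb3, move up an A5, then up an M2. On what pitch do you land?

Eb3 up an augmented fifth → B3 (8 semitones).
A major second up from B3 is C#4.

C#4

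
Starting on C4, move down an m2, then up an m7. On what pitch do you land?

Down a minor second from C4: B3 (1 semitone down).
B3 up a minor seventh → A4 (10 semitones).

A4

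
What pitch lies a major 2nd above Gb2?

Ab2

The second takes the letter from G up to A.
A major second spans 2 semitones, so from Gb2 the target pitch is Ab2.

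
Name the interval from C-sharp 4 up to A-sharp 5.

C to A spans six letter names (C-D-E-F-G-A), plus an octave: a thirteenth.
Counting semitones, C#4→A#5 is 21, which is the major thirteenth.
(Equivalently, a compound major sixth: a major sixth plus an octave.)

M13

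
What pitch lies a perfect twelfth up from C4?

G5

Five letters up from C (plus an octave) reaches G.
A perfect twelfth is 19 semitones; 19 semitones up from C4 gives G5.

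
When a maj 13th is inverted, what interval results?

First reduce the compound major thirteenth to its simple form, a major sixth.
Interval numbers invert to sum to nine: 6 + 3 = 9, so a sixth inverts to a third.
The quality also flips — major becomes minor — giving a minor third.

minor 3rd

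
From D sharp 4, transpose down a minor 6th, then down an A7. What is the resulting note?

G 2

Down a minor sixth from D#4: F##3 (8 semitones down).
Down an augmented seventh from F##3: G2 (12 semitones down).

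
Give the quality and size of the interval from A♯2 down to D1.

Descending from A#2 to D1 is the same interval as ascending D1 to A#2.
D to A spans five letter names (D-E-F-G-A), plus an octave: a twelfth.
The perfect twelfth is 19 semitones; here we have 20, one semitone wider: augmented.
(Equivalently, a compound augmented fifth: an augmented fifth plus an octave.)

A12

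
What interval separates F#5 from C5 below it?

augmented fourth

Descending from F#5 to C5 is the same interval as ascending C5 to F#5.
C to F spans four letter names (C-D-E-F) — that makes it a fourth of some quality.
The perfect fourth is 5 semitones; here we have 6, one semitone wider: augmented.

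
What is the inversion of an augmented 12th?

First reduce the compound augmented twelfth to its simple form, an augmented fifth.
The rule of nine gives the new number: 9 − 5 = 4, so a fifth becomes a fourth.
Quality inverts too: augmented becomes diminished. That makes the inversion a diminished fourth.

d4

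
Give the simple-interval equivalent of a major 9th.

major second

Take out an octave (7 from the number): 9 − 7 = 2.
So a major ninth is an octave plus a major second. The quality is unchanged.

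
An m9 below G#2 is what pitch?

F##1

Counting two letter names plus an octave down from G lands on F.
A minor ninth spans 13 semitones, so from G#2 the target pitch is F##1.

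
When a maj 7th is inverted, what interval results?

minor second

The rule of nine gives the new number: 9 − 7 = 2, so a seventh becomes a second.
Quality inverts too: major becomes minor. That makes the inversion a minor second.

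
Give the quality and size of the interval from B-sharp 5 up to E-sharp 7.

perfect eleventh

B to E spans four letter names (B-C-D-E), plus an octave: an eleventh.
B#5 to E#7 is 17 semitones, matching the perfect eleventh exactly, so the quality is perfect.
(Equivalently, a compound perfect fourth: a perfect fourth plus an octave.)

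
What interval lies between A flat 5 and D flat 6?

perfect 4th

A to D spans four letter names (A-B-C-D) — that makes it a fourth of some quality.
Counting semitones, Ab5→Db6 is 5, which is the perfect fourth.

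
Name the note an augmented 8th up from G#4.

The letter stays G (same as the start), shifted an octave up.
Moving 13 semitones up from G#4 (the size of an augmented octave) reaches G##5.

G##5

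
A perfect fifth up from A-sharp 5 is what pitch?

E-sharp 6

Five letter names up from A: E.
Moving 7 semitones up from A#5 (the size of a perfect fifth) reaches E#6.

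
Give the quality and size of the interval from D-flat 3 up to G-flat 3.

perfect fourth

D to G spans four letter names (D-E-F-G), so the interval is some kind of fourth.
Counting semitones, Db3→Gb3 is 5, which is the perfect fourth.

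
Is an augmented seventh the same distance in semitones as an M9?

12 semitones (augmented seventh) vs 14 semitones (major ninth): not equal.

No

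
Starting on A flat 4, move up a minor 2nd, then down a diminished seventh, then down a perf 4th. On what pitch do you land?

A minor second up from Ab4 is Bbb4.
Down a diminished seventh from Bbb4: C4 (9 semitones down).
Down a perfect fourth from C4: G3 (5 semitones down).

G 3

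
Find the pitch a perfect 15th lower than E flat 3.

The letter stays E (same as the start), shifted two octaves down.
A perfect fifteenth is 24 semitones; 24 semitones down from Eb3 gives Eb1.

E flat 1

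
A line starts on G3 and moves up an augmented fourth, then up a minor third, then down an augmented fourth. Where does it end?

Bb3

An augmented fourth up from G3 is C#4.
C#4 up a minor third → E4 (3 semitones).
An augmented fourth down from E4 is Bb3.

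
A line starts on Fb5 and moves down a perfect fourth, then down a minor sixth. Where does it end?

Down a perfect fourth from Fb5: Cb5 (5 semitones down).
Cb5 down a minor sixth → Eb4 (8 semitones).

Eb4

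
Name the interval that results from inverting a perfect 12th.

P4

First reduce the compound perfect twelfth to its simple form, a perfect fifth.
Inverted interval numbers add to nine, so a fifth pairs with a fourth (5 + 4 = 9).
Quality inverts too: perfect stays perfect. That makes the inversion a perfect fourth.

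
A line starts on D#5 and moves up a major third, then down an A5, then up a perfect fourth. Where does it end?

A major third up from D#5 is F##5.
Down an augmented fifth from F##5: B4 (8 semitones down).
A perfect fourth up from B4 is E5.

E5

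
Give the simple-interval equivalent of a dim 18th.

Take out 2 octaves (14 from the number): 18 − 14 = 4.
Quality carries through unchanged, so the simple form is a diminished fourth.

diminished fourth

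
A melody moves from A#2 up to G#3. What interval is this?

A to G spans seven letter names (A-B-C-D-E-F-G), so the interval is some kind of seventh.
A major seventh would be 11 semitones, but A#2 to G#3 is 10 — one semitone narrower, making it a minor seventh.

minor seventh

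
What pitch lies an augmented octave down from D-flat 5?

D-double-flat 4

An octave keeps the letter name D, an octave down from D.
An augmented octave is 13 semitones; 13 semitones down from Db5 gives Dbb4.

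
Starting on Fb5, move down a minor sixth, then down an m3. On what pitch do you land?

F4

Down a minor sixth from Fb5: Ab4 (8 semitones down).
Ab4 down a minor third → F4 (3 semitones).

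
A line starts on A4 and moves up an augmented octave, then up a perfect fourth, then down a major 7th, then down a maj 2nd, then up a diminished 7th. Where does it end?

Cb6

Up an augmented octave from A4: A#5 (13 semitones up).
Up a perfect fourth from A#5: D#6 (5 semitones up).
Down a major seventh from D#6: E5 (11 semitones down).
A major second down from E5 is D5.
Up a diminished seventh from D5: Cb6 (9 semitones up).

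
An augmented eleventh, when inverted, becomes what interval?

d5

First reduce the compound augmented eleventh to its simple form, an augmented fourth.
The rule of nine gives the new number: 9 − 4 = 5, so a fourth becomes a fifth.
Quality inverts too: augmented becomes diminished. That makes the inversion a diminished fifth.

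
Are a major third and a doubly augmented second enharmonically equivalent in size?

A major third = 4 semitones = a doubly augmented second; enharmonically equal.

Yes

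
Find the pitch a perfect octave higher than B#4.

An octave keeps the letter name B, an octave up from B.
A perfect octave spans 12 semitones, so from B#4 the target pitch is B#5.

B#5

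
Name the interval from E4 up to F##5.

augmented 9th

E to F spans two letter names (E-F), plus an octave — that makes it a ninth of some quality.
A major ninth would be 14 semitones; E4 to F##5 is 15, one semitone wider, so the interval is augmented.
(Equivalently, a compound augmented second: an augmented second plus an octave.)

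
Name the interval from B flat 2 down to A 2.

Descending from Bb2 to A2 is the same interval as ascending A2 to Bb2.
A to B spans two letter names (A-B), so the interval is some kind of second.
A2 to Bb2 is 1 semitone, a half step short of the major second (2), so this is minor.

m2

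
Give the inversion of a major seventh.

Inverted interval numbers add to nine, so a seventh pairs with a second (7 + 2 = 9).
Quality inverts too: major becomes minor. That makes the inversion a minor second.

minor 2nd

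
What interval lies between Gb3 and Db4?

perfect fifth

G to D spans five letter names (G-A-B-C-D): a fifth.
Gb3 to Db4 is 7 semitones, matching the perfect fifth exactly, so the quality is perfect.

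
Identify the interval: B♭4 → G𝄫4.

augmented third

Descending from Bb4 to Gbb4 is the same interval as ascending Gbb4 to Bb4.
G to B spans three letter names (G-A-B) — that makes it a third of some quality.
A major third would be 4 semitones; Gbb4 to Bb4 is 5, one semitone wider, so the interval is augmented.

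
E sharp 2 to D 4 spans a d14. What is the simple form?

diminished seventh

Take out an octave (7 from the number): 14 − 7 = 7.
Quality carries through unchanged, so the simple form is a diminished seventh.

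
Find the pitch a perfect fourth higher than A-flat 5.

D-flat 6

The fourth takes the letter from A up to D.
A perfect fourth spans 5 semitones, so from Ab5 the target pitch is Db6.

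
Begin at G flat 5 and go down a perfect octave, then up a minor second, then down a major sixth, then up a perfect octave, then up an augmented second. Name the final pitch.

D flat 5

Down a perfect octave from Gb5: Gb4 (12 semitones down).
Gb4 up a minor second → Abb4 (1 semitone).
Down a major sixth from Abb4: Cbb4 (9 semitones down).
Up a perfect octave from Cbb4: Cbb5 (12 semitones up).
Up an augmented second from Cbb5: Db5 (3 semitones up).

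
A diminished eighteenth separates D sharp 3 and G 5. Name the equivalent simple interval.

diminished fourth

Take out 2 octaves (14 from the number): 18 − 14 = 4.
Quality carries through unchanged, so the simple form is a diminished fourth.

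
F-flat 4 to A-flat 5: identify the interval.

major tenth

F to A spans three letter names (F-G-A), plus an octave — that makes it a tenth of some quality.
The major tenth spans 16 semitones, and Fb4 to Ab5 is exactly 16 semitones — so this is a major tenth.
(Equivalently, a compound major third: a major third plus an octave.)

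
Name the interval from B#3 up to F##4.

P5

B to F spans five letter names (B-C-D-E-F) — that makes it a fifth of some quality.
Counting semitones, B#3→F##4 is 7, which is the perfect fifth.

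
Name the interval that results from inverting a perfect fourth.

The rule of nine gives the new number: 9 − 4 = 5, so a fourth becomes a fifth.
And perfect stays perfect under inversion, so we get a perfect fifth.

P5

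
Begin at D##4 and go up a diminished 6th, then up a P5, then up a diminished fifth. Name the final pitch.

Up a diminished sixth from D##4: B4 (7 semitones up).
B4 up a perfect fifth → F#5 (7 semitones).
Up a diminished fifth from F#5: C6 (6 semitones up).

C6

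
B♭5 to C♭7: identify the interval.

minor 9th

B to C spans two letter names (B-C), plus an octave: a ninth.
Bb5 to Cb7 is 13 semitones, a half step short of the major ninth (14), so this is minor.
(Equivalently, a compound minor second: a minor second plus an octave.)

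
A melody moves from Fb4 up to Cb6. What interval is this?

F to C spans five letter names (F-G-A-B-C), plus an octave — that makes it a twelfth of some quality.
The perfect twelfth spans 19 semitones, and Fb4 to Cb6 is exactly 19 semitones — so this is a perfect twelfth.
(Equivalently, a compound perfect fifth: a perfect fifth plus an octave.)

perfect twelfth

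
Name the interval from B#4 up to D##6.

major 10th

B to D spans three letter names (B-C-D), plus an octave, so the interval is some kind of tenth.
The major tenth spans 16 semitones, and B#4 to D##6 is exactly 16 semitones — so this is a major tenth.
(Equivalently, a compound major third: a major third plus an octave.)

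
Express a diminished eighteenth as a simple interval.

Subtracting seven from the interval number removes an octave: 18 − 14 = 4.
That makes a diminished eighteenth a compound diminished fourth — 2 octaves plus a diminished fourth.

diminished fourth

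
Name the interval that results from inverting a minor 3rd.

major 6th

Interval numbers invert to sum to nine: 3 + 6 = 9, so a third inverts to a sixth.
Quality inverts too: minor becomes major. That makes the inversion a major sixth.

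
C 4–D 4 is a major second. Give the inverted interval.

Interval numbers invert to sum to nine: 2 + 7 = 9, so a second inverts to a seventh.
And major becomes minor under inversion, so we get a minor seventh.

m7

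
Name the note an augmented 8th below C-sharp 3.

C 2

The letter stays C (same as the start), shifted an octave down.
An augmented octave is 13 semitones; 13 semitones down from C#3 gives C2.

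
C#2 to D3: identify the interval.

minor ninth

C to D spans two letter names (C-D), plus an octave, so the interval is some kind of ninth.
C#2 to D3 is 13 semitones, a half step short of the major ninth (14), so this is minor.
(Equivalently, a compound minor second: a minor second plus an octave.)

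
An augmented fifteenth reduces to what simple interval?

Subtracting seven from the interval number removes an octave: 15 − 7 = 8.
Quality carries through unchanged, so the simple form is an augmented octave.

augmented 8th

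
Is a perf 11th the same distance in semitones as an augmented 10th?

A perfect eleventh spans 17 semitones, and an augmented tenth also spans 17 semitones — they're enharmonic.

Yes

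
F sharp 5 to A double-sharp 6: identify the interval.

F to A spans three letter names (F-G-A), plus an octave, so the interval is some kind of tenth.
A major tenth would be 16 semitones; F#5 to A##6 is 17, one semitone wider, so the interval is augmented.
(Equivalently, a compound augmented third: an augmented third plus an octave.)

augmented 10th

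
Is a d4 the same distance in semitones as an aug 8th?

No

A diminished fourth is 4 semitones but an augmented octave is 13 semitones — different sizes.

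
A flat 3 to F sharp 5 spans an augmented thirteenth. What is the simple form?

augmented sixth

Take out an octave (7 from the number): 13 − 7 = 6.
So an augmented thirteenth is an octave plus an augmented sixth. The quality is unchanged.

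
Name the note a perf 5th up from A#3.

E#4

Counting five letter names up from A lands on E.
Moving 7 semitones up from A#3 (the size of a perfect fifth) reaches E#4.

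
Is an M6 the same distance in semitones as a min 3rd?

No

A major sixth is 9 semitones but a minor third is 3 semitones — different sizes.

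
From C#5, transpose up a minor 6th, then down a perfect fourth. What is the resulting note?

Up a minor sixth from C#5: A5 (8 semitones up).
A5 down a perfect fourth → E5 (5 semitones).

E5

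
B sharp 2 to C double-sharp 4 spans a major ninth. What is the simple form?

M2

Each octave removed subtracts seven from the number: 9 − 7 = 2.
Quality carries through unchanged, so the simple form is a major second.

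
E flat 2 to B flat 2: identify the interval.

E to B spans five letter names (E-F-G-A-B) — that makes it a fifth of some quality.
The perfect fifth spans 7 semitones, and Eb2 to Bb2 is exactly 7 semitones — so this is a perfect fifth.

perfect fifth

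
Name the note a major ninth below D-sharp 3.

Two letters down from D (plus an octave) reaches C.
A major ninth is 14 semitones; 14 semitones down from D#3 gives C#2.

C-sharp 2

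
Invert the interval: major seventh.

minor 2nd

Inverted interval numbers add to nine, so a seventh pairs with a second (7 + 2 = 9).
The quality also flips — major becomes minor — giving a minor second.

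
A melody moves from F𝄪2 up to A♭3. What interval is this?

dd10

F to A spans three letter names (F-G-A), plus an octave — that makes it a tenth of some quality.
A major tenth would be 16 semitones; F##2 to Ab3 is 13, three semitones narrower, so the interval is doubly diminished.
(Equivalently, a compound doubly diminished third: a doubly diminished third plus an octave.)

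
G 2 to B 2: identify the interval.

M3

G to B spans three letter names (G-A-B): a third.
Counting semitones, G2→B2 is 4, which is the major third.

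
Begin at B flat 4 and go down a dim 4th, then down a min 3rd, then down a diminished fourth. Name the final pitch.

A double-sharp 3

Bb4 down a diminished fourth → F#4 (4 semitones).
F#4 down a minor third → D#4 (3 semitones).
Down a diminished fourth from D#4: A##3 (4 semitones down).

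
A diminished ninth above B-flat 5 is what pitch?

C-double-flat 7

The ninth's letter: B up two letter names plus an octave → C.
Moving 12 semitones up from Bb5 (the size of a diminished ninth) reaches Cbb7.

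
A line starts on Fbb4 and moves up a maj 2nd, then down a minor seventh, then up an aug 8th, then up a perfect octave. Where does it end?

Ab5

A major second up from Fbb4 is Gbb4.
Down a minor seventh from Gbb4: Abb3 (10 semitones down).
Up an augmented octave from Abb3: Ab4 (13 semitones up).
A perfect octave up from Ab4 is Ab5.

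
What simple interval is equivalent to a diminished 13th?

Subtracting seven from the interval number removes an octave: 13 − 7 = 6.
So a diminished thirteenth is an octave plus a diminished sixth. The quality is unchanged.

diminished 6th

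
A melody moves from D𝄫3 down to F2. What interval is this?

Descending from Dbb3 to F2 is the same interval as ascending F2 to Dbb3.
F to D spans six letter names (F-G-A-B-C-D) — that makes it a sixth of some quality.
F2 to Dbb3 spans 7 semitones — two semitones narrower than the major sixth (9) — giving a diminished sixth.

diminished 6th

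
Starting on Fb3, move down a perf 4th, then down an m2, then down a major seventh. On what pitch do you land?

Cb2

Down a perfect fourth from Fb3: Cb3 (5 semitones down).
A minor second down from Cb3 is Bb2.
A major seventh down from Bb2 is Cb2.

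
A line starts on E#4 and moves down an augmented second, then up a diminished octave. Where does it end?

Db5

Down an augmented second from E#4: D4 (3 semitones down).
D4 up a diminished octave → Db5 (11 semitones).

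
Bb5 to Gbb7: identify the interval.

diminished 13th

B to G spans six letter names (B-C-D-E-F-G), plus an octave — that makes it a thirteenth of some quality.
Bb5 to Gbb7 spans 19 semitones — two semitones narrower than the major thirteenth (21) — giving a diminished thirteenth.
(Equivalently, a compound diminished sixth: a diminished sixth plus an octave.)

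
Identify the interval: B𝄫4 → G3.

diminished tenth

Descending from Bbb4 to G3 is the same interval as ascending G3 to Bbb4.
G to B spans three letter names (G-A-B), plus an octave, so the interval is some kind of tenth.
The major tenth is 16 semitones; here we have 14, two semitones narrower: diminished.
(Equivalently, a compound diminished third: a diminished third plus an octave.)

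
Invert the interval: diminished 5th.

augmented fourth

Interval numbers invert to sum to nine: 5 + 4 = 9, so a fifth inverts to a fourth.
Quality inverts too: diminished becomes augmented. That makes the inversion an augmented fourth.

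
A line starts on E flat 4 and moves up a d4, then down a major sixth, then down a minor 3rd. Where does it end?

A double-flat 3

Up a diminished fourth from Eb4: Abb4 (4 semitones up).
Down a major sixth from Abb4: Cbb4 (9 semitones down).
Down a minor third from Cbb4: Abb3 (3 semitones down).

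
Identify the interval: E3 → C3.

Descending from E3 to C3 is the same interval as ascending C3 to E3.
C to E spans three letter names (C-D-E): a third.
Counting semitones, C3→E3 is 4, which is the major third.

major third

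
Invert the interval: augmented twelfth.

First reduce the compound augmented twelfth to its simple form, an augmented fifth.
The rule of nine gives the new number: 9 − 5 = 4, so a fifth becomes a fourth.
And augmented becomes diminished under inversion, so we get a diminished fourth.

diminished 4th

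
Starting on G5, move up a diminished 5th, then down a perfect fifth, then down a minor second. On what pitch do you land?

Up a diminished fifth from G5: Db6 (6 semitones up).
Down a perfect fifth from Db6: Gb5 (7 semitones down).
Down a minor second from Gb5: F5 (1 semitone down).

F5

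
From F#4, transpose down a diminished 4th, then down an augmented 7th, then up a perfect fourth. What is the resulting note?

Down a diminished fourth from F#4: C##4 (4 semitones down).
Down an augmented seventh from C##4: D3 (12 semitones down).
A perfect fourth up from D3 is G3.

G3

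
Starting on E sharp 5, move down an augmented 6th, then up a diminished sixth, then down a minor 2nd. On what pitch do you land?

E#5 down an augmented sixth → G4 (10 semitones).
Up a diminished sixth from G4: Ebb5 (7 semitones up).
Ebb5 down a minor second → Db5 (1 semitone).

D flat 5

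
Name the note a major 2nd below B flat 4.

A flat 4

Counting two letter names down from B lands on A.
A major second spans 2 semitones, so from Bb4 the target pitch is Ab4.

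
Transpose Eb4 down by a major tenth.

Cb3

The tenth's letter: E down three letter names plus an octave → C.
Moving 16 semitones down from Eb4 (the size of a major tenth) reaches Cb3.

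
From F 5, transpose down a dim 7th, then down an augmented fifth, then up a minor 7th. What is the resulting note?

B flat 4

F5 down a diminished seventh → G#4 (9 semitones).
An augmented fifth down from G#4 is C4.
A minor seventh up from C4 is Bb4.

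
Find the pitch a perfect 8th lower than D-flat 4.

D-flat 3

An octave keeps the letter name D, an octave down from D.
Moving 12 semitones down from Db4 (the size of a perfect octave) reaches Db3.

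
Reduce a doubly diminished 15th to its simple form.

Take out an octave (7 from the number): 15 − 7 = 8.
That makes a doubly diminished fifteenth a compound doubly diminished octave — an octave plus a doubly diminished octave.

doubly diminished 8th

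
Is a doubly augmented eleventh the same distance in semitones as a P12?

A doubly augmented eleventh = 19 semitones = a perfect twelfth; enharmonically equal.

Yes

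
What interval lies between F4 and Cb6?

F to C spans five letter names (F-G-A-B-C), plus an octave, so the interval is some kind of twelfth.
A perfect twelfth would be 19 semitones; F4 to Cb6 is 18, one semitone narrower, so the interval is diminished.
(Equivalently, a compound diminished fifth: a diminished fifth plus an octave.)

diminished twelfth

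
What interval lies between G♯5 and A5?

G to A spans two letter names (G-A) — that makes it a second of some quality.
A major second would be 2 semitones, but G#5 to A5 is 1 — one semitone narrower, making it a minor second.

m2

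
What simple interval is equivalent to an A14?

augmented seventh

Take out an octave (7 from the number): 14 − 7 = 7.
Quality carries through unchanged, so the simple form is an augmented seventh.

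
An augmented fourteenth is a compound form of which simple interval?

augmented 7th

Each octave removed subtracts seven from the number: 14 − 7 = 7.
Quality carries through unchanged, so the simple form is an augmented seventh.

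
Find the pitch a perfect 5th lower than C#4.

F#3

Counting five letter names down from C lands on F.
Moving 7 semitones down from C#4 (the size of a perfect fifth) reaches F#3.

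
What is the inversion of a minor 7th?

M2

Inverted interval numbers add to nine, so a seventh pairs with a second (7 + 2 = 9).
Quality inverts too: minor becomes major. That makes the inversion a major second.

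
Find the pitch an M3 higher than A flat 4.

C 5

Counting three letter names up from A lands on C.
A major third spans 4 semitones, so from Ab4 the target pitch is C5.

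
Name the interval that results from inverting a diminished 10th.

First reduce the compound diminished tenth to its simple form, a diminished third.
The rule of nine gives the new number: 9 − 3 = 6, so a third becomes a sixth.
Quality inverts too: diminished becomes augmented. That makes the inversion an augmented sixth.

A6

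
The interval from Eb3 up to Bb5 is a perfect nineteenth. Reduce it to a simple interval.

perfect 5th

Each octave removed subtracts seven from the number: 19 − 14 = 5.
So a perfect nineteenth is 2 octaves plus a perfect fifth. The quality is unchanged.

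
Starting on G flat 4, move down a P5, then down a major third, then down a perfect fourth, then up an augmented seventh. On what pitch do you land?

A perfect fifth down from Gb4 is Cb4.
Down a major third from Cb4: Abb3 (4 semitones down).
A perfect fourth down from Abb3 is Ebb3.
Up an augmented seventh from Ebb3: D4 (12 semitones up).

D 4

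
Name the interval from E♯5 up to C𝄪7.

major thirteenth

E to C spans six letter names (E-F-G-A-B-C), plus an octave, so the interval is some kind of thirteenth.
Counting semitones, E#5→C##7 is 21, which is the major thirteenth.
(Equivalently, a compound major sixth: a major sixth plus an octave.)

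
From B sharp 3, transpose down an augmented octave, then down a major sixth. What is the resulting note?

Down an augmented octave from B#3: B2 (13 semitones down).
Down a major sixth from B2: D2 (9 semitones down).

D 2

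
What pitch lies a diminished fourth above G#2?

C3

Counting four letter names up from G lands on C.
A diminished fourth is 4 semitones; 4 semitones up from G#2 gives C3.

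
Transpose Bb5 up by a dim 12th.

The twelfth's letter: B up five letter names plus an octave → F.
A diminished twelfth is 18 semitones; 18 semitones up from Bb5 gives Fb7.

Fb7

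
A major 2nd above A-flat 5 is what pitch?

The second takes the letter from A up to B.
A major second is 2 semitones; 2 semitones up from Ab5 gives Bb5.

B-flat 5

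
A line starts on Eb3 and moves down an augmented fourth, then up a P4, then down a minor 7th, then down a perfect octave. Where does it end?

An augmented fourth down from Eb3 is Bbb2.
Up a perfect fourth from Bbb2: Ebb3 (5 semitones up).
Ebb3 down a minor seventh → Fb2 (10 semitones).
A perfect octave down from Fb2 is Fb1.

Fb1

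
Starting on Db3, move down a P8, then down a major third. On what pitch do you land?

Bbb1

A perfect octave down from Db3 is Db2.
A major third down from Db2 is Bbb1.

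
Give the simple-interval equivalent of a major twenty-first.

Each octave removed subtracts seven from the number: 21 − 14 = 7.
So a major twenty-first is 2 octaves plus a major seventh. The quality is unchanged.

major seventh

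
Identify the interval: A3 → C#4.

major 3rd

A to C spans three letter names (A-B-C) — that makes it a third of some quality.
The major third spans 4 semitones, and A3 to C#4 is exactly 4 semitones — so this is a major third.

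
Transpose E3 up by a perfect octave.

E4

The letter stays E (same as the start), shifted an octave up.
A perfect octave is 12 semitones; 12 semitones up from E3 gives E4.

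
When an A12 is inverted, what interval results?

First reduce the compound augmented twelfth to its simple form, an augmented fifth.
The rule of nine gives the new number: 9 − 5 = 4, so a fifth becomes a fourth.
And augmented becomes diminished under inversion, so we get a diminished fourth.

d4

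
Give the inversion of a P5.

Inverted interval numbers add to nine, so a fifth pairs with a fourth (5 + 4 = 9).
The quality also flips — perfect stays perfect — giving a perfect fourth.

perfect fourth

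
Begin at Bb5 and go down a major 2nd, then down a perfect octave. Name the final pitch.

A major second down from Bb5 is Ab5.
A perfect octave down from Ab5 is Ab4.

Ab4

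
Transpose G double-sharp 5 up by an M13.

E double-sharp 7

Six letters up from G (plus an octave) reaches E.
Moving 21 semitones up from G##5 (the size of a major thirteenth) reaches E##7.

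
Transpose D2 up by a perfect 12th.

Five letters up from D (plus an octave) reaches A.
Moving 19 semitones up from D2 (the size of a perfect twelfth) reaches A3.

A3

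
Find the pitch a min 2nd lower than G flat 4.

Counting two letter names down from G lands on F.
A minor second is 1 semitone; 1 semitone down from Gb4 gives F4.

F 4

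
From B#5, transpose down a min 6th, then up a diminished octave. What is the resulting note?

D#6

A minor sixth down from B#5 is D##5.
D##5 up a diminished octave → D#6 (11 semitones).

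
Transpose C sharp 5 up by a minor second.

D 5

The second takes the letter from C up to D.
Moving 1 semitone up from C#5 (the size of a minor second) reaches D5.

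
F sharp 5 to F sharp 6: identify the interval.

perfect octave

F to F is the same letter name, plus an octave, so the interval is some kind of octave.
The perfect octave spans 12 semitones, and F#5 to F#6 is exactly 12 semitones — so this is a perfect octave.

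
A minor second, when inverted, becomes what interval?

Inverted interval numbers add to nine, so a second pairs with a seventh (2 + 7 = 9).
Quality inverts too: minor becomes major. That makes the inversion a major seventh.

M7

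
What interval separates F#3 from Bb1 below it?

augmented twelfth

Descending from F#3 to Bb1 is the same interval as ascending Bb1 to F#3.
B to F spans five letter names (B-C-D-E-F), plus an octave — that makes it a twelfth of some quality.
A perfect twelfth would be 19 semitones; Bb1 to F#3 is 20, one semitone wider, so the interval is augmented.
(Equivalently, a compound augmented fifth: an augmented fifth plus an octave.)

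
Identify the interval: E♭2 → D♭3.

minor 7th

E to D spans seven letter names (E-F-G-A-B-C-D), so the interval is some kind of seventh.
A major seventh would be 11 semitones, but Eb2 to Db3 is 10 — one semitone narrower, making it a minor seventh.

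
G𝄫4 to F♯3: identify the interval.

Descending from Gbb4 to F#3 is the same interval as ascending F#3 to Gbb4.
F to G spans two letter names (F-G), plus an octave, so the interval is some kind of ninth.
A major ninth would be 14 semitones; F#3 to Gbb4 is 11, three semitones narrower, so the interval is doubly diminished.

doubly diminished 9th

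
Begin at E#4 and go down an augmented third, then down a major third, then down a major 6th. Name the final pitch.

Cb3

Down an augmented third from E#4: C4 (5 semitones down).
Down a major third from C4: Ab3 (4 semitones down).
Ab3 down a major sixth → Cb3 (9 semitones).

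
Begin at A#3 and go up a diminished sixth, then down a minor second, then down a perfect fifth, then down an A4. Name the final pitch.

A#3 up a diminished sixth → F4 (7 semitones).
F4 down a minor second → E4 (1 semitone).
E4 down a perfect fifth → A3 (7 semitones).
An augmented fourth down from A3 is Eb3.

Eb3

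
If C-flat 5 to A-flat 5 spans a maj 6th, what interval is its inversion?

minor 3rd

Interval numbers invert to sum to nine: 6 + 3 = 9, so a sixth inverts to a third.
And major becomes minor under inversion, so we get a minor third.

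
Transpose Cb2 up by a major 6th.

Counting six letter names up from C lands on A.
A major sixth spans 9 semitones, so from Cb2 the target pitch is Ab2.

Ab2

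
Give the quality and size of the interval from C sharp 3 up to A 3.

minor 6th

C to A spans six letter names (C-D-E-F-G-A) — that makes it a sixth of some quality.
At 8 semitones, C#3→A3 falls one short of a major sixth: minor.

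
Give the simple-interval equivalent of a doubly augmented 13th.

Subtracting seven from the interval number removes an octave: 13 − 7 = 6.
So a doubly augmented thirteenth is an octave plus a doubly augmented sixth. The quality is unchanged.

AA6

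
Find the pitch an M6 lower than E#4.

G#3

The sixth takes the letter from E down to G.
Moving 9 semitones down from E#4 (the size of a major sixth) reaches G#3.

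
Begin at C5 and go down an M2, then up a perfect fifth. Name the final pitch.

F5

Down a major second from C5: Bb4 (2 semitones down).
Up a perfect fifth from Bb4: F5 (7 semitones up).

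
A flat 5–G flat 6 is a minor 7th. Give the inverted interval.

M2

Inverted interval numbers add to nine, so a seventh pairs with a second (7 + 2 = 9).
Quality inverts too: minor becomes major. That makes the inversion a major second.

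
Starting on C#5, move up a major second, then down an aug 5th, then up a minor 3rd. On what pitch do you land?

Bb4

C#5 up a major second → D#5 (2 semitones).
An augmented fifth down from D#5 is G4.
Up a minor third from G4: Bb4 (3 semitones up).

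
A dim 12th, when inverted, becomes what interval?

augmented fourth

First reduce the compound diminished twelfth to its simple form, a diminished fifth.
The rule of nine gives the new number: 9 − 5 = 4, so a fifth becomes a fourth.
The quality also flips — diminished becomes augmented — giving an augmented fourth.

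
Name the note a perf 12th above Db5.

Ab6

Five letters up from D (plus an octave) reaches A.
A perfect twelfth is 19 semitones; 19 semitones up from Db5 gives Ab6.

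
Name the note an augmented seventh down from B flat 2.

C double-flat 2

The seventh takes the letter from B down to C.
An augmented seventh is 12 semitones; 12 semitones down from Bb2 gives Cbb2.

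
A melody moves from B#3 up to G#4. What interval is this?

B to G spans six letter names (B-C-D-E-F-G), so the interval is some kind of sixth.
A major sixth would be 9 semitones, but B#3 to G#4 is 8 — one semitone narrower, making it a minor sixth.

minor sixth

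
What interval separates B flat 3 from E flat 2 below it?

perfect twelfth

Descending from Bb3 to Eb2 is the same interval as ascending Eb2 to Bb3.
E to B spans five letter names (E-F-G-A-B), plus an octave — that makes it a twelfth of some quality.
Counting semitones, Eb2→Bb3 is 19, which is the perfect twelfth.
(Equivalently, a compound perfect fifth: a perfect fifth plus an octave.)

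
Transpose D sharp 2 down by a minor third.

B sharp 1

Three letter names down from D: B.
A minor third spans 3 semitones, so from D#2 the target pitch is B#1.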